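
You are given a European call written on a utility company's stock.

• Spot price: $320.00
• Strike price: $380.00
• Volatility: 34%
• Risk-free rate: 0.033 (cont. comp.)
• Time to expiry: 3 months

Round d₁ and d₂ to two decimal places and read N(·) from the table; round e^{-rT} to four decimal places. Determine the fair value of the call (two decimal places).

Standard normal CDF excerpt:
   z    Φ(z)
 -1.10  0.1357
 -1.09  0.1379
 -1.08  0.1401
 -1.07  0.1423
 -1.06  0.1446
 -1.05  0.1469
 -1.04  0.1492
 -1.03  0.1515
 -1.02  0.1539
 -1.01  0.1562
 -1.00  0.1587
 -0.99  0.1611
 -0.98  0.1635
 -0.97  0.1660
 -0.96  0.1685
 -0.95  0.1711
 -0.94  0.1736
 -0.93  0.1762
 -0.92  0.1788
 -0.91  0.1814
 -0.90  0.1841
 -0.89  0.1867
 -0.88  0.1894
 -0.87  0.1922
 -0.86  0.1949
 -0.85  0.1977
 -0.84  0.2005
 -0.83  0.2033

$5.24

T = 0.25;  σ√T = 0.1700
d₁ = [ln(320/380) + (0.033 + ½·0.34²)·0.25] / (σ√T) = (-0.1719 + 0.0227) / 0.1700 = -0.8774 ≈ -0.88
d₂ = -0.8774 − 0.1700 = -1.0474 ≈ -1.05
e^(−rT) = e^(−0.033·0.25) = 0.9918
C = 320·N(-0.88) − 380·0.9918·N(-1.05) = 320·0.1894 − 380·0.9918·0.1469 = 60.6080 − 55.3643 = 5.2437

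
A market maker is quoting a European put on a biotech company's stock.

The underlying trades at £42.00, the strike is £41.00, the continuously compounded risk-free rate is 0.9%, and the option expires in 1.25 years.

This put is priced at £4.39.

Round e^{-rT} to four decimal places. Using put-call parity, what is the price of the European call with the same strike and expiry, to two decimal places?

exp(−rT) = exp(−0.009·1.25) = 0.9888
Put-call parity: C − P = S − K·e^(−rT) = 42 − 41·0.9888 = 42 − 40.5408 = 1.4592
C = P + (C − P) = 4.39 + (1.4592) = 5.8492

£5.85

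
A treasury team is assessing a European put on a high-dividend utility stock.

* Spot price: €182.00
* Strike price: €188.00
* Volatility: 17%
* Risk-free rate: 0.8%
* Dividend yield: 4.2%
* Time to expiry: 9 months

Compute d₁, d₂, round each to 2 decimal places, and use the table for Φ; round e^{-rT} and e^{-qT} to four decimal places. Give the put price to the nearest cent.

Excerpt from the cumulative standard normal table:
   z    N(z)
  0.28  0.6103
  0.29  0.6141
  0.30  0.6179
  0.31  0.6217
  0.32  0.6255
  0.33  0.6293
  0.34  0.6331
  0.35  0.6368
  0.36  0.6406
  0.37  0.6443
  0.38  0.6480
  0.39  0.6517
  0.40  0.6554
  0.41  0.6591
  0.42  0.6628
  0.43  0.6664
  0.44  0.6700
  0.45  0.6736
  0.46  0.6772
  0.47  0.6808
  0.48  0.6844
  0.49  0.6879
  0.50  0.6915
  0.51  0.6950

σ√T = 0.17·√0.75 = 0.1472
d₁ = [ln(182/188) + (0.008 − 0.042 + ½·0.17²)·0.75] / (σ√T) = (-0.0324 − 0.0147) / 0.1472 = -0.3199 ≈ -0.32
d₂ = -0.3199 − 0.1472 = -0.4671 ≈ -0.47
e^(−qT) = e^(−0.042·0.75) = 0.9690;  e^(−rT) = e^(−0.008·0.75) = 0.9940
N(−d₂) = N(0.47) = 0.6808;  N(−d₁) = N(0.32) = 0.6255
P = 188·0.9940·0.6808 − 182·0.9690·0.6255 = 127.2225 − 110.3119 = 16.9105

€16.91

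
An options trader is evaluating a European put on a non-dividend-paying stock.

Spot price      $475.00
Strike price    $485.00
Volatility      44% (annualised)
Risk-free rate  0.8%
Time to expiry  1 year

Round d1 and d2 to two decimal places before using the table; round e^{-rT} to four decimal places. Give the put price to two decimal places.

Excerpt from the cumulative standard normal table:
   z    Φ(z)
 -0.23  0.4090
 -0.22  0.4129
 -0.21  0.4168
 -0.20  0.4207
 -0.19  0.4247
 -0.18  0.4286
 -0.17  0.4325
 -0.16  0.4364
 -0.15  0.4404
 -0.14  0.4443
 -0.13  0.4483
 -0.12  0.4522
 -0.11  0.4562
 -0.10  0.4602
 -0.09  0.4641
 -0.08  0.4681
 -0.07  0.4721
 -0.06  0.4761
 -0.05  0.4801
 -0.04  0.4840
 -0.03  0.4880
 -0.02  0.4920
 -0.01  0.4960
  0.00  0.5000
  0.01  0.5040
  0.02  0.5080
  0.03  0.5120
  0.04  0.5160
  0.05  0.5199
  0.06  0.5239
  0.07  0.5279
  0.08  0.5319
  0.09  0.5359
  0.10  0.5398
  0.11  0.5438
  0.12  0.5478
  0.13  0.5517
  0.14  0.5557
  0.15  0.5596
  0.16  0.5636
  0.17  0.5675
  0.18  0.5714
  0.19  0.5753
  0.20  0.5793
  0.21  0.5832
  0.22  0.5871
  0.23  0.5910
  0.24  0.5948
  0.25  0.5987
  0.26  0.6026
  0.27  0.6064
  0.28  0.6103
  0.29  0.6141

$86.31

σ√T = 0.44·√1 = 0.4400
d₁ = [ln(475/485) + (0.008 + 0.44²/2)·1] / 0.4400 = [-0.0208 + 0.1048] / 0.4400 = 0.1908 which rounds to 0.19
d₂ = d₁ − σ√T = 0.1908 − 0.4400 = -0.2492 which rounds to -0.25
e^(−rT) = e^(−0.008·1) = 0.9920
P = 485·0.9920·N(0.25) − 475·N(-0.19) = 485·0.9920·0.5987 − 475·0.4247 = 288.0465 − 201.7325 = 86.3140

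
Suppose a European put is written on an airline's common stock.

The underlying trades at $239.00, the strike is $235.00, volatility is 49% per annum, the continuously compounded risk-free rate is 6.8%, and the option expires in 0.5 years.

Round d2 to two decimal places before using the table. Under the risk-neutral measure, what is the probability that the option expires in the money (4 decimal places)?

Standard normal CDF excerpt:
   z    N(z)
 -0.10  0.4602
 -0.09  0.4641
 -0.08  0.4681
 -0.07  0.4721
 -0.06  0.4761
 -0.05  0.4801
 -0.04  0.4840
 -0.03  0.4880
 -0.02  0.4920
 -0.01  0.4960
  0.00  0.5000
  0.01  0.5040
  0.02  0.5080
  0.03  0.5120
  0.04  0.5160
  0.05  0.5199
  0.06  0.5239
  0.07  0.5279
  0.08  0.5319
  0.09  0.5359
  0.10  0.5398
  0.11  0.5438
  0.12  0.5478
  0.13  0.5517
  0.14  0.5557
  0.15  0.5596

0.5120

T = 0.5;  σ√T = 0.3465
d₁ = [ln(239/235) + (0.068 + 0.49²/2)·0.5] / 0.3465 = [0.0169 + 0.0940] / 0.3465 = 0.3201 → 0.32
d₂ = d₁ − σ√T = 0.3201 − 0.3465 = -0.0264 → -0.03
Pr(exercise) under Q = N(−d₂) = N(0.03) = 0.5120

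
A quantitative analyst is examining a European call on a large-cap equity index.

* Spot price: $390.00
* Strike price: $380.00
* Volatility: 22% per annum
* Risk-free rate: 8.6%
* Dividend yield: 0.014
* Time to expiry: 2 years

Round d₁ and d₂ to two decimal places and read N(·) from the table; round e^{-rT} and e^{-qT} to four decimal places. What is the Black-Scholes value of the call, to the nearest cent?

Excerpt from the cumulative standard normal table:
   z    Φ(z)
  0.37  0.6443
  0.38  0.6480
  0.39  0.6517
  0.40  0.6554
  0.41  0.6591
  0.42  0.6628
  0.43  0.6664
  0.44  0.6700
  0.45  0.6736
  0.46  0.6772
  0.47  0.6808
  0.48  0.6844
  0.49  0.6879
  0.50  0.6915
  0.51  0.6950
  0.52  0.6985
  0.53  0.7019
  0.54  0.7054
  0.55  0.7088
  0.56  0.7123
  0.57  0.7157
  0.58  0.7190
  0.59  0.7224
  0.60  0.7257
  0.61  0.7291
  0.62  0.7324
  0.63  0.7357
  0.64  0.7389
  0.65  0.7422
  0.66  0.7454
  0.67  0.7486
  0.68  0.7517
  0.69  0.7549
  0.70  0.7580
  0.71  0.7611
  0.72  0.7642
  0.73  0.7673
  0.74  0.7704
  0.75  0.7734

$78.94

T = 2;  σ√T = 0.3111
ln(S/K) + (r − q + σ²/2)T = ln(390/380) + (0.086 − 0.014 + 0.22²/2)·2 = 0.0260 + 0.1924 = 0.2184
d₁ = 0.2184 / 0.3111 = 0.7019 ≈ 0.70
d₂ = d₁ − σ√T = 0.7019 − 0.3111 = 0.3908 ≈ 0.39
e^(−qT) = e^(−0.014·2) = 0.9724;  e^(−rT) = e^(−0.086·2) = 0.8420
C = 390·0.9724·N(0.70) − 380·0.8420·N(0.39) = 390·0.9724·0.7580 − 380·0.8420·0.6517 = 287.4609 − 208.5179 = 78.9430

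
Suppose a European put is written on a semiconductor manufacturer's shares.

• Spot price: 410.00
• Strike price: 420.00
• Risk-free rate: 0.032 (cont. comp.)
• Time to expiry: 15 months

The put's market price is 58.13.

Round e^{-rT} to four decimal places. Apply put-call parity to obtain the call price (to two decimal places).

exp(−rT) = exp(−0.032·1.25) = 0.9608
Put-call parity: C − P = S − K·e^(−rT) = 410 − 420·0.9608 = 410 − 403.5360 = 6.4640
C = P + (C − P) = 58.13 + (6.4640) = 64.5940

64.59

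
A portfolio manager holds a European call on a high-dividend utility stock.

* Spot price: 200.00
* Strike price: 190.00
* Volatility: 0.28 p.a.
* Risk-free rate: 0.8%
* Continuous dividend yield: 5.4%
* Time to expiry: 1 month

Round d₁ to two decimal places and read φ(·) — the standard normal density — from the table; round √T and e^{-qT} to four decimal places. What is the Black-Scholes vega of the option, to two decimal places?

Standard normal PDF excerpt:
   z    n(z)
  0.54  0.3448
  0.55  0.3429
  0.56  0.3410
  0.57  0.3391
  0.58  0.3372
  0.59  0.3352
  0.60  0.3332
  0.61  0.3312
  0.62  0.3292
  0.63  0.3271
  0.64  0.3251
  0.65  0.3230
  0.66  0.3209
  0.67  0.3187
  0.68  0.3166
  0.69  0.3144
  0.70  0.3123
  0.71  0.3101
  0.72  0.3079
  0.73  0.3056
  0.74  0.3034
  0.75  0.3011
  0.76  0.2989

18.80

σ√T = 0.28 × 0.2887 = 0.0808
d₁ = [ln(200/190) + (0.008 − 0.054 + 0.28²/2)·0.08333] / 0.0808 = [0.0513 − 0.0006] / 0.0808 = 0.6276 ≈ 0.63
√T = √0.08333 = 0.2887
φ(d₁) = φ(0.63) = 0.3271
exp(−qT) = exp(−0.054·0.08333) = 0.9955
vega = S·exp(−qT)·φ(d₁)·√T = 200·0.9955·0.3271·0.2887 = 18.8018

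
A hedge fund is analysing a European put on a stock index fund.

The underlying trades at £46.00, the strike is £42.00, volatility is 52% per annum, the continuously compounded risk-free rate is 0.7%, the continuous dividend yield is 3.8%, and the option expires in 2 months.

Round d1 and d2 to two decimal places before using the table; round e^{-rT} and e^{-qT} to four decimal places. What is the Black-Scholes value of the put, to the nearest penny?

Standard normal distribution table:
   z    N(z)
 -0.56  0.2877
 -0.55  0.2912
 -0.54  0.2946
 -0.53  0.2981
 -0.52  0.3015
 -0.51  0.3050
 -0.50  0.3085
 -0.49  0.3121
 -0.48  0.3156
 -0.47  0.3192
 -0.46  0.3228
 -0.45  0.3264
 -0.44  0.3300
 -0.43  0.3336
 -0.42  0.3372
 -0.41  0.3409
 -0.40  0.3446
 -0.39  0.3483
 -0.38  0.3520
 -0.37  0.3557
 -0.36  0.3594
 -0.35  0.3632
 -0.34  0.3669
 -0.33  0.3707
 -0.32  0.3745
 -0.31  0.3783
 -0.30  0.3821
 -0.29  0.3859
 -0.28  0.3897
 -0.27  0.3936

£2.09

σ√T = 0.52·√0.1667 = 0.2123
d₁ = [ln(46/42) + (0.007 − 0.038 + 0.52²/2)·0.1667] / 0.2123 = [0.0910 + 0.0174] / 0.2123 = 0.5103 ⇒ 0.51
d₂ = d₁ − σ√T = 0.5103 − 0.2123 = 0.2980 ⇒ 0.30
e^(−qT) = e^(−0.038·0.1667) = 0.9937;  e^(−rT) = e^(−0.007·0.1667) = 0.9988
P = 42·0.9988·N(-0.30) − 46·0.9937·N(-0.51) = 42·0.9988·0.3821 − 46·0.9937·0.3050 = 16.0289 − 13.9416 = 2.0873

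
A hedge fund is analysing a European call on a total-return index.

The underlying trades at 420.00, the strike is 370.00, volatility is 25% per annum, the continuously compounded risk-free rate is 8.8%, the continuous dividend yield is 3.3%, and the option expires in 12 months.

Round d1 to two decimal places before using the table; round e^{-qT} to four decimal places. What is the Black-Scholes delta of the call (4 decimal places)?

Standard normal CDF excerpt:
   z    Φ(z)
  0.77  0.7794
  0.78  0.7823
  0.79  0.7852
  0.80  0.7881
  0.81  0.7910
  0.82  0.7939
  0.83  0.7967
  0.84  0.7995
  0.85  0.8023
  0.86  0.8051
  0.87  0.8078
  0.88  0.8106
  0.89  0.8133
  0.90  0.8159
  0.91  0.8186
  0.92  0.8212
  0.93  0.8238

0.7762

σ√T = 0.25·√1 = 0.2500
d₁ = [ln(420/370) + (0.088 − 0.033 + ½·0.25²)·1] / (σ√T) = (0.1268 + 0.0862) / 0.2500 = 0.8520 → 0.85
N(d₁) = N(0.85) = 0.8023
Δ_call = e^(−qT)·N(d₁) = 0.9675·0.8023 = 0.7762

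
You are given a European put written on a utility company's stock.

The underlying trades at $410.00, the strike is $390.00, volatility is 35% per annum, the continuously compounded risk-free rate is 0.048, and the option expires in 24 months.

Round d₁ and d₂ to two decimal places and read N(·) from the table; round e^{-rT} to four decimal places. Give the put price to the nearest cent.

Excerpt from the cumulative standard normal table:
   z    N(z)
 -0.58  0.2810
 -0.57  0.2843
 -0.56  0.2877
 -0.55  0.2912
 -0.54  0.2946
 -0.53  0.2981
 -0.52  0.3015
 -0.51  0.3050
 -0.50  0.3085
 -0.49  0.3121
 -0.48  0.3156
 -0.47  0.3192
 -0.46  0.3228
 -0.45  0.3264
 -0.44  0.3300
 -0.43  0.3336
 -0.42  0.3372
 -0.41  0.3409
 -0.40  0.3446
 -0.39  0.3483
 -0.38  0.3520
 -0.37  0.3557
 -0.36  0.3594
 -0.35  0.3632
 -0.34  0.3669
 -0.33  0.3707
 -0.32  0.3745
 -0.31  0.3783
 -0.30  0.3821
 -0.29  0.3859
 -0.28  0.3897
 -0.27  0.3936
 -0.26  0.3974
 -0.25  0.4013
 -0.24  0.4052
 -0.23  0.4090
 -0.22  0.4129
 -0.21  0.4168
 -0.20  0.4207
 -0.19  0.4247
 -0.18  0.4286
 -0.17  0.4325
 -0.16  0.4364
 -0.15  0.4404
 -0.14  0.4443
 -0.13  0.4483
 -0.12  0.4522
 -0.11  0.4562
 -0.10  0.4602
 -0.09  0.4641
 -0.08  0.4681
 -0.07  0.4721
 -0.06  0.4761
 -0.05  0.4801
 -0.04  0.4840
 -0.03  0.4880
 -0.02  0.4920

σ√T = 0.35·√2 = 0.4950
d₁ = [ln(410/390) + (0.048 + ½·0.35²)·2] / (σ√T) = (0.0500 + 0.2185) / 0.4950 = 0.5425 ≈ 0.54
d₂ = 0.5425 − 0.4950 = 0.0475 ≈ 0.05
exp(−rT) = exp(−0.048·2) = 0.9085
N(−d₂) = N(-0.05) = 0.4801;  N(−d₁) = N(-0.54) = 0.2946
P = 390·0.9085·0.4801 − 410·0.2946 = 170.1066 − 120.7860 = 49.3206

$49.32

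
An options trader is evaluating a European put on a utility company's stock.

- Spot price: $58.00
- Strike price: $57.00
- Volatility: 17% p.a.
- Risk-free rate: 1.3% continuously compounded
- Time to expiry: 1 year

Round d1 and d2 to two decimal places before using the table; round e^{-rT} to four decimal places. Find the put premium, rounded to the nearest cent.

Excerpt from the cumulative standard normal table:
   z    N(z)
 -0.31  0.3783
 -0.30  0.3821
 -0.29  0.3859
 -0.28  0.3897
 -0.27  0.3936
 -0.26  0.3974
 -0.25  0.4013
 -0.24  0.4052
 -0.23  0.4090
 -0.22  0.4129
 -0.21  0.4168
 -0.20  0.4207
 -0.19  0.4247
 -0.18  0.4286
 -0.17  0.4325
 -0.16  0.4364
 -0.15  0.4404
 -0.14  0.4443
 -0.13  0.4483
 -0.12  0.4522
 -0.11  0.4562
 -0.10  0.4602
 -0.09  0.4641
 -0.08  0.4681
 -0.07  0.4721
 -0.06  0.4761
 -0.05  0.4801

σ√T = 0.17·√1 = 0.1700
ln(S/K) + (r + σ²/2)T = ln(58/57) + (0.013 + 0.17²/2)·1 = 0.0174 + 0.0275 = 0.0448
d₁ = 0.0448 / 0.1700 = 0.2638 → 0.26
d₂ = d₁ − σ√T = 0.2638 − 0.1700 = 0.0938 → 0.09
exp(−rT) = exp(−0.013·1) = 0.9871
N(−d₂) = N(-0.09) = 0.4641;  N(−d₁) = N(-0.26) = 0.3974
P = 57·0.9871·0.4641 − 58·0.3974 = 26.1124 − 23.0492 = 3.0632

$3.06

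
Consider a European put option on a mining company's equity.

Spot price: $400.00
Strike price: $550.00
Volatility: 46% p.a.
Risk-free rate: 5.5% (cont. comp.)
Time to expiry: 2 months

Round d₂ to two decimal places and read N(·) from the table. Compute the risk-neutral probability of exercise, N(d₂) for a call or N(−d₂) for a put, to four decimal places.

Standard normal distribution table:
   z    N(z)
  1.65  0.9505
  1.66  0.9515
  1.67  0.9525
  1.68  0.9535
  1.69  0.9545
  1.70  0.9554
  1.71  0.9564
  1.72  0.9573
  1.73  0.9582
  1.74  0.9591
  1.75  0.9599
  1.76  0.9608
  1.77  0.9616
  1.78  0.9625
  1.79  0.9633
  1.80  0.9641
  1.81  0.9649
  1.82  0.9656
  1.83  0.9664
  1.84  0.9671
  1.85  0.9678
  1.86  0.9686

0.9591

σ√T = 0.46 × 0.4082 = 0.1878
d₁ = [ln(400/550) + (0.055 + 0.46²/2)·0.1667] / 0.1878 = [-0.3185 + 0.0268] / 0.1878 = -1.5530 ≈ -1.55
d₂ = d₁ − σ√T = -1.5530 − 0.1878 = -1.7408 ≈ -1.74
Risk-neutral Pr[S_T < K] = N(−d₂) = N(1.74) = 0.9591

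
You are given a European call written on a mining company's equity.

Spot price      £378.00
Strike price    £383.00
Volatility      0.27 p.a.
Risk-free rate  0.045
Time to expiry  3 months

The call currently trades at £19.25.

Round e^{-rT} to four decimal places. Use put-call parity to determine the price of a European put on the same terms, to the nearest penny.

£19.96

e^(−rT) = e^(−0.045·0.25) = 0.9888
Put-call parity: C − P = S − K·e^(−rT) = 378 − 383·0.9888 = 378 − 378.7104 = -0.7104
P = C − (C − P) = 19.25 − (-0.7104) = 19.9604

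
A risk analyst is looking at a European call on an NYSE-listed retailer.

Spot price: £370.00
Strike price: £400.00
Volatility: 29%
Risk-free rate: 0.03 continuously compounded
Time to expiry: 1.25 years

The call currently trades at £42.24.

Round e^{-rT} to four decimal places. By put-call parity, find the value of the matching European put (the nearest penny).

e^(−rT) = e^(−0.03·1.25) = 0.9632
Put-call parity: C − P = S − K·e^(−rT) = 370 − 400·0.9632 = 370 − 385.2800 = -15.2800
P = C − (C − P) = 42.24 − (-15.2800) = 57.5200

£57.52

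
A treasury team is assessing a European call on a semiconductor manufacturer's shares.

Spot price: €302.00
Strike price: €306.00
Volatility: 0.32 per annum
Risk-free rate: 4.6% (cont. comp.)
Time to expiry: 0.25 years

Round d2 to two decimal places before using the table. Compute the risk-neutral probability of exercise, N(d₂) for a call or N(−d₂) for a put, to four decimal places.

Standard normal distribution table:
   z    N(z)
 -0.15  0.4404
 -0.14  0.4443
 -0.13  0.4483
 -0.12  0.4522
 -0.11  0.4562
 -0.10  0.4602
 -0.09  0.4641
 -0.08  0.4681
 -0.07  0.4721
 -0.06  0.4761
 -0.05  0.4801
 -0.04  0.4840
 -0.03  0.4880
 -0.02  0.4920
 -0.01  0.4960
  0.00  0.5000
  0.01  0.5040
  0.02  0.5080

0.4641

T = 0.25;  σ√T = 0.1600
ln(S/K) + (r + σ²/2)T = ln(302/306) + (0.046 + 0.32²/2)·0.25 = -0.0132 + 0.0243 = 0.0111
d₁ = 0.0111 / 0.1600 = 0.0696 which rounds to 0.07
d₂ = d₁ − σ√T = 0.0696 − 0.1600 = -0.0904 which rounds to -0.09
Pr(exercise) under Q = N(d₂) = 0.4641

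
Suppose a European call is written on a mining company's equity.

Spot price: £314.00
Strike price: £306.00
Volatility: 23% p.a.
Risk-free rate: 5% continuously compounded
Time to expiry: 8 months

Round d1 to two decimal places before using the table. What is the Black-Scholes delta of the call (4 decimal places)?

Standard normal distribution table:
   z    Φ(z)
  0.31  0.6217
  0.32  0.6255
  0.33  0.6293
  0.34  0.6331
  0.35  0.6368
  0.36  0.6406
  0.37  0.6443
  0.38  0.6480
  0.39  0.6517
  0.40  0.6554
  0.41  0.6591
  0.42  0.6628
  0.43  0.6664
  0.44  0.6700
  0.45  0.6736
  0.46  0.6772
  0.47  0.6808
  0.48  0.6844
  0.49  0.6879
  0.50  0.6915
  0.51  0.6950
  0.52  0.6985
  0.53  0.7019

0.6591

T = 0.6667;  σ√T = 0.1878
d₁ = [ln(314/306) + (0.05 + 0.23²/2)·0.6667] / 0.1878 = [0.0258 + 0.0510] / 0.1878 = 0.4088 ≈ 0.41
N(d₁) = N(0.41) = 0.6591
Δ_call = N(d₁) = 0.6591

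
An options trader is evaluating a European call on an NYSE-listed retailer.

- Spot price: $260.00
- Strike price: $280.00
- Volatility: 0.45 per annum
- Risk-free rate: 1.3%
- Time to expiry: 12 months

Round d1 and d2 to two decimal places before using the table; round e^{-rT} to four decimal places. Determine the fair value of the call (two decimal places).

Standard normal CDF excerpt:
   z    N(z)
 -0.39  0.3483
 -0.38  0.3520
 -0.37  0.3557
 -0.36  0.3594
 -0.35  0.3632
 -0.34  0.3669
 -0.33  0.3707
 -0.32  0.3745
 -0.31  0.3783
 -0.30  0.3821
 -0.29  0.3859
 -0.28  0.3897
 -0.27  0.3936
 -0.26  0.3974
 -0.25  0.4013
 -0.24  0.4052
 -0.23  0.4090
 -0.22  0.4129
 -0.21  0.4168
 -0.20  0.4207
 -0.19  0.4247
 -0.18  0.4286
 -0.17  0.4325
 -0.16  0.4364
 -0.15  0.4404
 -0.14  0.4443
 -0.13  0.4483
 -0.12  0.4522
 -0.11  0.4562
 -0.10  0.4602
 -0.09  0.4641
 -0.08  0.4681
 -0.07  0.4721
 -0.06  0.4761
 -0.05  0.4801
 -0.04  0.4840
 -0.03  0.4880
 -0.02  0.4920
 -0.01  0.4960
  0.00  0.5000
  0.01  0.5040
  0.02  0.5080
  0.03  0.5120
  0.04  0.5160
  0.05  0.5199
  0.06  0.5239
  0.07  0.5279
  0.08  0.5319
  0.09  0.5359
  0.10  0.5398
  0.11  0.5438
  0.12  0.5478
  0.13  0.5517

σ√T = 0.45·√1 = 0.4500
d₁ = [ln(260/280) + (0.013 + ½·0.45²)·1] / (σ√T) = (-0.0741 + 0.1143) / 0.4500 = 0.0892 which rounds to 0.09
d₂ = 0.0892 − 0.4500 = -0.3608 which rounds to -0.36
exp(−rT) = exp(−0.013·1) = 0.9871
C = 260·N(0.09) − 280·0.9871·N(-0.36) = 260·0.5359 − 280·0.9871·0.3594 = 139.3340 − 99.3338 = 40.0002

$40.00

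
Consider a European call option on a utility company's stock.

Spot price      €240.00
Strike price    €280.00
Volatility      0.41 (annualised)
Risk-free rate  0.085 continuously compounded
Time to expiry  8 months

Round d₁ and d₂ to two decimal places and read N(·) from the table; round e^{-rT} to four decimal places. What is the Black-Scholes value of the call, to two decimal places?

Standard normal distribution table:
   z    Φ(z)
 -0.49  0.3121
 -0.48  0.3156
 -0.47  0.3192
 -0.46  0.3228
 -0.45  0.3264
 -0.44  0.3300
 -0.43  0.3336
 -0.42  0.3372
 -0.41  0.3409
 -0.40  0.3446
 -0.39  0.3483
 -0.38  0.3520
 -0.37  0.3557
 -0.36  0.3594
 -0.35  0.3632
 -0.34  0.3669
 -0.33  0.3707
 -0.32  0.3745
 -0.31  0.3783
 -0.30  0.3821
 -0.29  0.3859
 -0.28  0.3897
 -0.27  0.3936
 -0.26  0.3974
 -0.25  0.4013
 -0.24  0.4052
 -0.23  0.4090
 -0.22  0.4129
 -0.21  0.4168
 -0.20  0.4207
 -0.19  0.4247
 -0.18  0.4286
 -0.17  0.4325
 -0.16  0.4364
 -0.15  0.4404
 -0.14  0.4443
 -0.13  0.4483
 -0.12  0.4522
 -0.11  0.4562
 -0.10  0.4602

€23.12

σ√T = 0.41·√0.6667 = 0.3348
ln(S/K) + (r + σ²/2)T = ln(240/280) + (0.085 + 0.41²/2)·0.6667 = -0.1542 + 0.1127 = -0.0415
d₁ = -0.0415 / 0.3348 = -0.1238 which rounds to -0.12
d₂ = d₁ − σ√T = -0.1238 − 0.3348 = -0.4586 which rounds to -0.46
exp(−rT) = exp(−0.085·0.6667) = 0.9449
N(d₁) = N(-0.12) = 0.4522;  N(d₂) = N(-0.46) = 0.3228
C = 240·0.4522 − 280·0.9449·0.3228 = 108.5280 − 85.4038 = 23.1242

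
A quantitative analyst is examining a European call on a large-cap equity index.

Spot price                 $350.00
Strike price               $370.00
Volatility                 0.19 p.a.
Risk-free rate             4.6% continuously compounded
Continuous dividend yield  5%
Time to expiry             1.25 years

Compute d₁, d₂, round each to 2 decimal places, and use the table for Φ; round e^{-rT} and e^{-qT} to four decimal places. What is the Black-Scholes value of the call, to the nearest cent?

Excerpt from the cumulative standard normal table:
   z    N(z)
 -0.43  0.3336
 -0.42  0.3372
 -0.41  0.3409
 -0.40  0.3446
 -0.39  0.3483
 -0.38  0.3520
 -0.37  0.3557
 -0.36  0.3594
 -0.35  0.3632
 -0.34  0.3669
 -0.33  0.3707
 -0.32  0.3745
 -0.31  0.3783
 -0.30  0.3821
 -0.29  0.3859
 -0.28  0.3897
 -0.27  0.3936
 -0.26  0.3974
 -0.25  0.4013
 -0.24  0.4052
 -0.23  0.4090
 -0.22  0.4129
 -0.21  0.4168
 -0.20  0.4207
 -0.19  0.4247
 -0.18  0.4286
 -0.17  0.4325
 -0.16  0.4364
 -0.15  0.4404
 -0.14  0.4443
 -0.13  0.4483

T = 1.25;  σ√T = 0.2124
ln(S/K) + (r − q + σ²/2)T = ln(350/370) + (0.046 − 0.05 + 0.19²/2)·1.25 = -0.0556 + 0.0176 = -0.0380
d₁ = -0.0380 / 0.2124 = -0.1789 which rounds to -0.18
d₂ = d₁ − σ√T = -0.1789 − 0.2124 = -0.3913 which rounds to -0.39
e^(−qT) = e^(−0.05·1.25) = 0.9394;  e^(−rT) = e^(−0.046·1.25) = 0.9441
N(d₁) = N(-0.18) = 0.4286;  N(d₂) = N(-0.39) = 0.3483
C = 350·0.9394·0.4286 − 370·0.9441·0.3483 = 140.9194 − 121.6671 = 19.2523

$19.25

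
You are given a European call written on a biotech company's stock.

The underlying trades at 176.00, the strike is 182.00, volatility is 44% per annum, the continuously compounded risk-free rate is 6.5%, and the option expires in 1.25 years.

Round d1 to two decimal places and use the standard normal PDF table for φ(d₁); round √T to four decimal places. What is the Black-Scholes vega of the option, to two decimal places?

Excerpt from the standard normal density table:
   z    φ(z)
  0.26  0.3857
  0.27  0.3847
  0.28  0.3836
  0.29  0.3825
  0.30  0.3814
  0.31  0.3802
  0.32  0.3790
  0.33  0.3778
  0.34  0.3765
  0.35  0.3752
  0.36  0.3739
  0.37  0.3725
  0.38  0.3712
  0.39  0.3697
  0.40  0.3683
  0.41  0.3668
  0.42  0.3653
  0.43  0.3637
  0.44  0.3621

74.08

T = 1.25;  σ√T = 0.4919
d₁ = [ln(176/182) + (0.065 + ½·0.44²)·1.25] / (σ√T) = (-0.0335 + 0.2022) / 0.4919 = 0.3430 ≈ 0.34
√T = √1.25 = 1.1180
φ(d₁) = φ(0.34) = 0.3765
vega = S·φ(d₁)·√T = 176·0.3765·1.1180 = 74.0832
(The put has the same vega.)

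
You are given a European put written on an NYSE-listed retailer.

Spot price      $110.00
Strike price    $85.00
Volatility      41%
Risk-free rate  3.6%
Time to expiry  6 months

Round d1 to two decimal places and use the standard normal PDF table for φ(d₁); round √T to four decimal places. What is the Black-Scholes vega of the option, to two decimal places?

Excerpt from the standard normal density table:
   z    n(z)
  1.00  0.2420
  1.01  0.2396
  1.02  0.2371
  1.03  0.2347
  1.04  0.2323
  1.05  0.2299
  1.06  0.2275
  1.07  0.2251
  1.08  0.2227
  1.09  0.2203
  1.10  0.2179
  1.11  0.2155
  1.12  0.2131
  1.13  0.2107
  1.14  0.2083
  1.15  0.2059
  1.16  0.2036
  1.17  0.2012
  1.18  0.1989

16.95

σ√T = 0.41 × 0.7071 = 0.2899
d₁ = [ln(110/85) + (0.036 + ½·0.41²)·0.5] / (σ√T) = (0.2578 + 0.0600) / 0.2899 = 1.0964 which rounds to 1.10
√T = √0.5 = 0.7071
φ(d₁) = φ(1.10) = 0.2179
vega = S·φ(d₁)·√T = 110·0.2179·0.7071 = 16.9485
(Vega is the same for a European call and put with the same parameters.)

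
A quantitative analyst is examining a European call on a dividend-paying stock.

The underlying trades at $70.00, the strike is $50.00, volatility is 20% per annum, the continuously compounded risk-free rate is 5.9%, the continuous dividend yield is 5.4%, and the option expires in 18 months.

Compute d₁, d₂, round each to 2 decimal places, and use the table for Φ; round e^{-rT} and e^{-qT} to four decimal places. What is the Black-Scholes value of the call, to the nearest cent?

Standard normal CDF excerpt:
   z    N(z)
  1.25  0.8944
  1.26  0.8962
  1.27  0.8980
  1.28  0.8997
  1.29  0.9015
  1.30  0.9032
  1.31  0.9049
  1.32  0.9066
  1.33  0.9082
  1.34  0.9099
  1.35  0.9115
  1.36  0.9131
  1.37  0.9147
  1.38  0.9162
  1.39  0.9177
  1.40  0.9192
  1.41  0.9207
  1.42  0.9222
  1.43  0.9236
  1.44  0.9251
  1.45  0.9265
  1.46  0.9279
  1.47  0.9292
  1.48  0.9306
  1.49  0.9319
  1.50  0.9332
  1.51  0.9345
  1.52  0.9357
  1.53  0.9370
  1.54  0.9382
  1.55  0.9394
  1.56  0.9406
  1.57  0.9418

σ√T = 0.2 × 1.2247 = 0.2449
ln(S/K) + (r − q + σ²/2)T = ln(70/50) + (0.059 − 0.054 + 0.2²/2)·1.5 = 0.3365 + 0.0375 = 0.3740
d₁ = 0.3740 / 0.2449 = 1.5267 which rounds to 1.53
d₂ = d₁ − σ√T = 1.5267 − 0.2449 = 1.2818 which rounds to 1.28
exp(−qT) = exp(−0.054·1.5) = 0.9222;  exp(−rT) = exp(−0.059·1.5) = 0.9153
C = 70·0.9222·N(1.53) − 50·0.9153·N(1.28) = 70·0.9222·0.9370 − 50·0.9153·0.8997 = 60.4871 − 41.1748 = 19.3123

$19.31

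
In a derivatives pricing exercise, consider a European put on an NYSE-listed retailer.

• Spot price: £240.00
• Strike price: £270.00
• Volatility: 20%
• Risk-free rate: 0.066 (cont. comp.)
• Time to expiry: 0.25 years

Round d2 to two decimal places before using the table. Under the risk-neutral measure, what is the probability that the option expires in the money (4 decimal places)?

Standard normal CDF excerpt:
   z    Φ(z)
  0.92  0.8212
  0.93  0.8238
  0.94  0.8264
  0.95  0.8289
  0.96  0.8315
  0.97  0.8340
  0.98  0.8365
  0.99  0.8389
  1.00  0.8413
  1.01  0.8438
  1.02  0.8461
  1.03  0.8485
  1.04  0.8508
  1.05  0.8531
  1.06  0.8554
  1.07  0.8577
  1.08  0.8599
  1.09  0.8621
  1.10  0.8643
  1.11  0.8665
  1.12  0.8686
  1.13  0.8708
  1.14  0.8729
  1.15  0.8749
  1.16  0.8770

0.8554

T = 0.25;  σ√T = 0.1000
d₁ = [ln(240/270) + (0.066 + 0.2²/2)·0.25] / 0.1000 = [-0.1178 + 0.0215] / 0.1000 = -0.9628 which rounds to -0.96
d₂ = d₁ − σ√T = -0.9628 − 0.1000 = -1.0628 which rounds to -1.06
Risk-neutral Pr[S_T < K] = N(−d₂) = N(1.06) = 0.8554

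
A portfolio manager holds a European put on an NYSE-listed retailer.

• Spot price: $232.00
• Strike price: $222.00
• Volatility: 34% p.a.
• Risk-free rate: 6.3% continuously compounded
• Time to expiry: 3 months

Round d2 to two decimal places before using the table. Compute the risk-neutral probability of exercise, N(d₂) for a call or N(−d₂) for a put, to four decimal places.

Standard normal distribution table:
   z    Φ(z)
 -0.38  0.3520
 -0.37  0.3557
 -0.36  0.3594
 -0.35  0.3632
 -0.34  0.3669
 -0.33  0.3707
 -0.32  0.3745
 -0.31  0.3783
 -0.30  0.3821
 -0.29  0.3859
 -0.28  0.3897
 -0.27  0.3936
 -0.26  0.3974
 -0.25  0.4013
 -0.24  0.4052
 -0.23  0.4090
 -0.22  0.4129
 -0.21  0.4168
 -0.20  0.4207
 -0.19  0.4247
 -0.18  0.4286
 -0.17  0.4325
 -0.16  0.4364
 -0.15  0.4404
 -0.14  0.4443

σ√T = 0.34 × 0.5000 = 0.1700
ln(S/K) + (r + σ²/2)T = ln(232/222) + (0.063 + 0.34²/2)·0.25 = 0.0441 + 0.0302 = 0.0743
d₁ = 0.0743 / 0.1700 = 0.4368 ⇒ 0.44
d₂ = d₁ − σ√T = 0.4368 − 0.1700 = 0.2668 ⇒ 0.27
Risk-neutral Pr[S_T < K] = N(−d₂) = N(-0.27) = 0.3936

0.3936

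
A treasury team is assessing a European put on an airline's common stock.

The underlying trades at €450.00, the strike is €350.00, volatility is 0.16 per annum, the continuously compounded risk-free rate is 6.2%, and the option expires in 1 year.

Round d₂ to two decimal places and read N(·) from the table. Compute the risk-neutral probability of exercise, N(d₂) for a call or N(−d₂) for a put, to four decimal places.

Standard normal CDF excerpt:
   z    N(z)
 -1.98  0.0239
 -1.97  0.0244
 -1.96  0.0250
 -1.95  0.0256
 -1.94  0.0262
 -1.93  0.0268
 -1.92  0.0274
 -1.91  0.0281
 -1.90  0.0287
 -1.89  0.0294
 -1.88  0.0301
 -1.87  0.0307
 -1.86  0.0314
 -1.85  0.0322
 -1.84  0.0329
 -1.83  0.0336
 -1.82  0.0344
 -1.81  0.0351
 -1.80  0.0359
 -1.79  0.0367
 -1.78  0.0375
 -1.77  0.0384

0.0301

T = 1;  σ√T = 0.1600
ln(S/K) + (r + σ²/2)T = ln(450/350) + (0.062 + 0.16²/2)·1 = 0.2513 + 0.0748 = 0.3261
d₁ = 0.3261 / 0.1600 = 2.0382 ≈ 2.04
d₂ = d₁ − σ√T = 2.0382 − 0.1600 = 1.8782 ≈ 1.88
Risk-neutral Pr[S_T < K] = N(−d₂) = N(-1.88) = 0.0301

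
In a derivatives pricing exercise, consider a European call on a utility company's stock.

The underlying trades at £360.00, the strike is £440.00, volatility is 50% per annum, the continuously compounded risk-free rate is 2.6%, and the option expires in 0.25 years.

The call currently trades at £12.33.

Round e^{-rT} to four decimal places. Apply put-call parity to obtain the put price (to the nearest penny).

e^(−rT) = e^(−0.026·0.25) = 0.9935
Put-call parity: C − P = S − K·e^(−rT) = 360 − 440·0.9935 = 360 − 437.1400 = -77.1400
P = C − (C − P) = 12.33 − (-77.1400) = 89.4700

£89.47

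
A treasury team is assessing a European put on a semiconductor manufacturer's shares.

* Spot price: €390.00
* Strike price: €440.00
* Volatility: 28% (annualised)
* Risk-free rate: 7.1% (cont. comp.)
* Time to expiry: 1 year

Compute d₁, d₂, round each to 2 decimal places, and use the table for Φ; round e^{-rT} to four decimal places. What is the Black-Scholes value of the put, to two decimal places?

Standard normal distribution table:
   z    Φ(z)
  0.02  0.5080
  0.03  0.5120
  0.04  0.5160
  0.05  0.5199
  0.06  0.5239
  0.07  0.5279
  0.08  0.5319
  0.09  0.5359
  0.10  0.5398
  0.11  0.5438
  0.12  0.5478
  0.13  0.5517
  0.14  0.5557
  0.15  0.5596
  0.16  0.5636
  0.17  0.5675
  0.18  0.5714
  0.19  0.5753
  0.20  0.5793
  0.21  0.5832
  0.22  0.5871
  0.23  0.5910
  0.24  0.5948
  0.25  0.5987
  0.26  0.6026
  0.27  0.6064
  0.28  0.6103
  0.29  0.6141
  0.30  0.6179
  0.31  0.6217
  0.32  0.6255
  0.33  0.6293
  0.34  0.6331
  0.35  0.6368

€55.13

σ√T = 0.28 × 1.0000 = 0.2800
d₁ = [ln(390/440) + (0.071 + ½·0.28²)·1] / (σ√T) = (-0.1206 + 0.1102) / 0.2800 = -0.0372 ≈ -0.04
d₂ = -0.0372 − 0.2800 = -0.3172 ≈ -0.32
exp(−rT) = exp(−0.071·1) = 0.9315
P = 440·0.9315·N(0.32) − 390·N(0.04) = 440·0.9315·0.6255 − 390·0.5160 = 256.3674 − 201.2400 = 55.1274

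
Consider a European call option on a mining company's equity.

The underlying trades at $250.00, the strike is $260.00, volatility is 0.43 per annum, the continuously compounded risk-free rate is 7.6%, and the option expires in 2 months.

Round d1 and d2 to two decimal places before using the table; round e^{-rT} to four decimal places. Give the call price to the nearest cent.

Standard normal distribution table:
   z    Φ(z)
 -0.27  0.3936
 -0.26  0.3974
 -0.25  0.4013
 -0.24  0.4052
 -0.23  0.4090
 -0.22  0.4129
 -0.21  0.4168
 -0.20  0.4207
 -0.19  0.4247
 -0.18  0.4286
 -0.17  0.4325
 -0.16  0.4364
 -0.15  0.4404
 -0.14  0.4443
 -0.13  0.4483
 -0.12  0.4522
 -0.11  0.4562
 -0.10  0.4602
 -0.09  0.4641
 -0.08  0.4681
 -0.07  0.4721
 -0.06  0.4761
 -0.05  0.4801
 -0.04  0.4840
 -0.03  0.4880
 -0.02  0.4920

σ√T = 0.43·√0.1667 = 0.1755
d₁ = [ln(250/260) + (0.076 + 0.43²/2)·0.1667] / 0.1755 = [-0.0392 + 0.0281] / 0.1755 = -0.0635 ⇒ -0.06
d₂ = d₁ − σ√T = -0.0635 − 0.1755 = -0.2390 ⇒ -0.24
exp(−rT) = exp(−0.076·0.1667) = 0.9874
N(d₁) = N(-0.06) = 0.4761;  N(d₂) = N(-0.24) = 0.4052
C = 250·0.4761 − 260·0.9874·0.4052 = 119.0250 − 104.0246 = 15.0004

$15.00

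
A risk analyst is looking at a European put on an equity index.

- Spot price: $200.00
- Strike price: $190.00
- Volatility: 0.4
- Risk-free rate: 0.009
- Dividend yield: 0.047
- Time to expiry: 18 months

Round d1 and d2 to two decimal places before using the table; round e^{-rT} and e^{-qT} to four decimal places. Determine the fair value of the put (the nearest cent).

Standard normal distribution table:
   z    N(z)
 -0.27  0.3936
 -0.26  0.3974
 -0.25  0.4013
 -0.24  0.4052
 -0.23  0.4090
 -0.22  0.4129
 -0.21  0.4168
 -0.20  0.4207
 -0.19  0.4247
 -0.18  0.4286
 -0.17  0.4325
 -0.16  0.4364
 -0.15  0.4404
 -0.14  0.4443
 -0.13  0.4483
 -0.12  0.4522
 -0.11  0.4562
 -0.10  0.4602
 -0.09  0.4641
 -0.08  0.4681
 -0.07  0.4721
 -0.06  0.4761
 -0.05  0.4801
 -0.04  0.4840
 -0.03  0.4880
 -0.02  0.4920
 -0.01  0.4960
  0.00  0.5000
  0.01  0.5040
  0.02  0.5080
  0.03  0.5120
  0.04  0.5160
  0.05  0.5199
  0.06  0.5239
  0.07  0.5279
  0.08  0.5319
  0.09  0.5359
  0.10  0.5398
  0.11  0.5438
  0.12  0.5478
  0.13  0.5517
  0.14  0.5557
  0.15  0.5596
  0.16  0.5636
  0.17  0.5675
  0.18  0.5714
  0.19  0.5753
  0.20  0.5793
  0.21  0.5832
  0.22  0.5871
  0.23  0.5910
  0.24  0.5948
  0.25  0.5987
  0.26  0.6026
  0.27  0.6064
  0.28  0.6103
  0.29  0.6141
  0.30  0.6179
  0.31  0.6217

$36.73

σ√T = 0.4 × 1.2247 = 0.4899
d₁ = [ln(200/190) + (0.009 − 0.047 + 0.4²/2)·1.5] / 0.4899 = [0.0513 + 0.0630] / 0.4899 = 0.2333 which rounds to 0.23
d₂ = d₁ − σ√T = 0.2333 − 0.4899 = -0.2566 which rounds to -0.26
exp(−qT) = exp(−0.047·1.5) = 0.9319;  exp(−rT) = exp(−0.009·1.5) = 0.9866
N(−d₂) = N(0.26) = 0.6026;  N(−d₁) = N(-0.23) = 0.4090
P = 190·0.9866·0.6026 − 200·0.9319·0.4090 = 112.9598 − 76.2294 = 36.7304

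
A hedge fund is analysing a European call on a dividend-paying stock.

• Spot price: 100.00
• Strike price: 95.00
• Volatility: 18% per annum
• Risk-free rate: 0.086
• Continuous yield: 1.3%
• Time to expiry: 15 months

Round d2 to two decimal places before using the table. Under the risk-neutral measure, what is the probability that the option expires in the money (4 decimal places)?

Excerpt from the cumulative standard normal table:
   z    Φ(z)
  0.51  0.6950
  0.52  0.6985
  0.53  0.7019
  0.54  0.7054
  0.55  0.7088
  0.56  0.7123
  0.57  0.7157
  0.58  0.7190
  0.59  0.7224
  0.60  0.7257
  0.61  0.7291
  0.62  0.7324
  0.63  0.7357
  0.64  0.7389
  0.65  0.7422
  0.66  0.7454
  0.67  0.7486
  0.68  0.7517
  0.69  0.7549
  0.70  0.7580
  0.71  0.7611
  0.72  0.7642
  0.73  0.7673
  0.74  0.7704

T = 1.25;  σ√T = 0.2012
d₁ = [ln(100/95) + (0.086 − 0.013 + 0.18²/2)·1.25] / 0.2012 = [0.0513 + 0.1115] / 0.2012 = 0.8089 → 0.81
d₂ = d₁ − σ√T = 0.8089 − 0.2012 = 0.6077 → 0.61
Pr(exercise) under Q = N(d₂) = 0.7291

0.7291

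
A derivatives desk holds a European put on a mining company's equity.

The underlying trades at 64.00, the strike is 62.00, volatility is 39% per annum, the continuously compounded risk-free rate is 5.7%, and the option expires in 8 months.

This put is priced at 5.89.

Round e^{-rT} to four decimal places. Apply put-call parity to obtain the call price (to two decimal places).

10.20

exp(−rT) = exp(−0.057·0.6667) = 0.9627
Put-call parity: C − P = S − K·e^(−rT) = 64 − 62·0.9627 = 64 − 59.6874 = 4.3126
C = P + (C − P) = 5.89 + (4.3126) = 10.2026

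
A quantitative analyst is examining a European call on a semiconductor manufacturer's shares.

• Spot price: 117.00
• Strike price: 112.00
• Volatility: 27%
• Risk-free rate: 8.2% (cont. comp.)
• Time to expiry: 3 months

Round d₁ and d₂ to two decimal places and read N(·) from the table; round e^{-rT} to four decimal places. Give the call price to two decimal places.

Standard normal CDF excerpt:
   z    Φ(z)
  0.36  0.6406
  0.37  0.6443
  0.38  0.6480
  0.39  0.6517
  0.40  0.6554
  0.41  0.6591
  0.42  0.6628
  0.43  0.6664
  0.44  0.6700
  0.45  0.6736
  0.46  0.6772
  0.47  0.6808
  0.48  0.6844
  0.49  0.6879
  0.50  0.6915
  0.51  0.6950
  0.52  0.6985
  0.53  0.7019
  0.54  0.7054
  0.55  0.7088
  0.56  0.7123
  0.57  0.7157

10.21

σ√T = 0.27·√0.25 = 0.1350
d₁ = [ln(117/112) + (0.082 + ½·0.27²)·0.25] / (σ√T) = (0.0437 + 0.0296) / 0.1350 = 0.5429 ⇒ 0.54
d₂ = 0.5429 − 0.1350 = 0.4079 ⇒ 0.41
exp(−rT) = exp(−0.082·0.25) = 0.9797
C = 117·N(0.54) − 112·0.9797·N(0.41) = 117·0.7054 − 112·0.9797·0.6591 = 82.5318 − 72.3207 = 10.2111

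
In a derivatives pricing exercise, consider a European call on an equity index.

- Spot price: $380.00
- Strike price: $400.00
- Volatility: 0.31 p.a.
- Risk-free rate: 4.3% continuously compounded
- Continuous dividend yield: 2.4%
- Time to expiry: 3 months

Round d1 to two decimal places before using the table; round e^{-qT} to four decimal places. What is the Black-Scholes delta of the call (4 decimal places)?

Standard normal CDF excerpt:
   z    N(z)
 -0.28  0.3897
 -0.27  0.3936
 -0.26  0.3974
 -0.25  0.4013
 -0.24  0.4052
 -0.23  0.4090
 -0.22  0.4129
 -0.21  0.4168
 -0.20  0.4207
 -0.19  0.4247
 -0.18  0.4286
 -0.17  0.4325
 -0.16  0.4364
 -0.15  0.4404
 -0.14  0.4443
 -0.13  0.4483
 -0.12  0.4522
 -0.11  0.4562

0.4104

T = 0.25;  σ√T = 0.1550
ln(S/K) + (r − q + σ²/2)T = ln(380/400) + (0.043 − 0.024 + 0.31²/2)·0.25 = -0.0513 + 0.0168 = -0.0345
d₁ = -0.0345 / 0.1550 = -0.2228 which rounds to -0.22
N(d₁) = N(-0.22) = 0.4129
Δ_call = e^(−qT)·N(d₁) = 0.9940·0.4129 = 0.4104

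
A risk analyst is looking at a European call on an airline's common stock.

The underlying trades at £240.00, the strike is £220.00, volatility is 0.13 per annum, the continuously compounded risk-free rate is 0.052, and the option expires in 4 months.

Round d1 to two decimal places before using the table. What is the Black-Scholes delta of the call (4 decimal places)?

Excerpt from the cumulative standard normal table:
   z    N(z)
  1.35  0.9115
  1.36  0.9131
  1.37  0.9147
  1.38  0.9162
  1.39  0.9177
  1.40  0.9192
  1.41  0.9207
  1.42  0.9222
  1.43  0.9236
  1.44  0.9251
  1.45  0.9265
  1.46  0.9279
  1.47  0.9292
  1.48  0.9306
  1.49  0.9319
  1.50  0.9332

T = 0.3333;  σ√T = 0.0751
d₁ = [ln(240/220) + (0.052 + 0.13²/2)·0.3333] / 0.0751 = [0.0870 + 0.0201] / 0.0751 = 1.4278 → 1.43
N(d₁) = N(1.43) = 0.9236
Δ_call = N(d₁) = 0.9236

0.9236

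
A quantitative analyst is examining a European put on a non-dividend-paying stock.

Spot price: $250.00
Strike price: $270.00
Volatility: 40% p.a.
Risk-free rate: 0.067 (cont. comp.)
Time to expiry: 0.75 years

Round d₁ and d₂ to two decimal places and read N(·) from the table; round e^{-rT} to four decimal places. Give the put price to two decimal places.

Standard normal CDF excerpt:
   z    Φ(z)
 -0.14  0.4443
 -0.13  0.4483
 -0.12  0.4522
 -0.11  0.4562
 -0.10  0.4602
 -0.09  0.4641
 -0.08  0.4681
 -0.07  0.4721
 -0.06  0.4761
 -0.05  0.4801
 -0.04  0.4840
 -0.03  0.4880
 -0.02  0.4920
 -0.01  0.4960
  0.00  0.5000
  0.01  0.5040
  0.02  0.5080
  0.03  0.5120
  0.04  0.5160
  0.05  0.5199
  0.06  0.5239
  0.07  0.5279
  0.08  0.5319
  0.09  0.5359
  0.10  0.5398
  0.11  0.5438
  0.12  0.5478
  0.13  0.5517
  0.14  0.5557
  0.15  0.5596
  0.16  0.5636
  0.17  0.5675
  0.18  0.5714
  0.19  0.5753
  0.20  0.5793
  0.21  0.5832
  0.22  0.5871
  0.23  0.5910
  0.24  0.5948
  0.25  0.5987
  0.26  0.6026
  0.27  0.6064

T = 0.75;  σ√T = 0.3464
ln(S/K) + (r + σ²/2)T = ln(250/270) + (0.067 + 0.4²/2)·0.75 = -0.0770 + 0.1103 = 0.0333
d₁ = 0.0333 / 0.3464 = 0.0961 ⇒ 0.10
d₂ = d₁ − σ√T = 0.0961 − 0.3464 = -0.2503 ⇒ -0.25
exp(−rT) = exp(−0.067·0.75) = 0.9510
N(−d₂) = N(0.25) = 0.5987;  N(−d₁) = N(-0.10) = 0.4602
P = 270·0.9510·0.5987 − 250·0.4602 = 153.7282 − 115.0500 = 38.6782

$38.68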